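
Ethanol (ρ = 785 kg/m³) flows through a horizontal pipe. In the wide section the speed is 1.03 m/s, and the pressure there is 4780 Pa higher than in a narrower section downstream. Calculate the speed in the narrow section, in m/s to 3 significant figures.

With h₁ = h₂, rearranging Bernoulli gives v₂ = √(v₁² + 2ΔP/ρ).
v₂ = √(1.03² + 2·4780/785) = √(1.06 + 12.2) = 3.64 m/s.

v₂ = 3.64 m/s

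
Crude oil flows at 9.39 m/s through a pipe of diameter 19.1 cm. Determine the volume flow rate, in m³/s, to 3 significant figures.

Q ≈ 0.269 m³/s

Q = A·v = 0.0287 m² × 9.39 m/s = 0.269 m³/s.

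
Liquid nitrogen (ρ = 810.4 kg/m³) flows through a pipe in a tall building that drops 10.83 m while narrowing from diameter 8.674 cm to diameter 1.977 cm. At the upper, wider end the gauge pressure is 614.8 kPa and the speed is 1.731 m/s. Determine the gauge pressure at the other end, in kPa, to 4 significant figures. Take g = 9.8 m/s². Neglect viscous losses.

Mass conservation (A₁v₁ = A₂v₂) gives v₂ = 1.731 × 59.09/3.070 = 33.32 m/s.
Bernoulli: P₁ + ½ρv₁² + ρg h₁ = P₂ + ½ρv₂² + ρg h₂, so P₂ = P₁ + ½ρ(v₁² − v₂²) − ρg(h₂ − h₁).
P₂ = 614800 + ½·810.4·(1.731² − 33.32²) − 810.4·9.8·(−10.83) = 614800 + (-448700) − (-86010) = 252100 Pa.

P₂ ≈ 252.1 kPa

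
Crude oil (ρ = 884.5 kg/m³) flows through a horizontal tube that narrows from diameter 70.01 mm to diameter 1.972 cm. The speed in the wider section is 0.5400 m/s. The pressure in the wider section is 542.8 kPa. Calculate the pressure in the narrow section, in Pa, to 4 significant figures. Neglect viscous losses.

522400 Pa

Continuity gives A₁v₁ = A₂v₂, so v₂ = (38.50 cm²)/(3.054 cm²) × 0.5400 m/s = 6.806 m/s.
Bernoulli (h₁ = h₂): P₁ − P₂ = ½ρ(v₂² − v₁²).
P₂ = P₁ − ½ρ(v₂² − v₁²) = 542800 − ½·884.5·(6.806² − 0.5400²) = 542800 − 20360 = 522400 Pa.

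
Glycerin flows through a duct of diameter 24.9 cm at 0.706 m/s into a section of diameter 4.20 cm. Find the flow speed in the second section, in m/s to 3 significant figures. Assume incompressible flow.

Mass conservation (A₁v₁ = A₂v₂) gives v₂ = 0.706 × 487/13.9 = 24.8 m/s.

v₂ ≈ 24.8 m/s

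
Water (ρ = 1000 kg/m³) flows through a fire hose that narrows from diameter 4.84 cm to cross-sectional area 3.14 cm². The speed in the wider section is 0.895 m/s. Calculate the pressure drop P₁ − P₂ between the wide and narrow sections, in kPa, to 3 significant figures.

Continuity gives A₁v₁ = A₂v₂, so v₂ = (18.4 cm²)/(3.14 cm²) × 0.895 m/s = 5.24 m/s.
Along the horizontal streamline, P + ½ρv² is constant.
P₁ − P₂ = ½·1000·(5.24² − 0.895²) = ½·1000·26.7 = 13300 Pa.

ΔP ≈ 13.3 kPa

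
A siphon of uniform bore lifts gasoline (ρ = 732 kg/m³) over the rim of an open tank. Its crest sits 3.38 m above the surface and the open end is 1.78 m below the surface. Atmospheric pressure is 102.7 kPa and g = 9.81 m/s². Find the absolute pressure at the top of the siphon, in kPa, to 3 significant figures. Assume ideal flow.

From the surface to the outlet (both open to atmosphere, surface at rest): v = √(2g·h_out) = √(2·9.81·1.78) = 5.91 m/s.
With constant cross-section the crest speed equals v; applying Bernoulli from the surface up to the crest, P_top = P_atm − ½ρv² − ρg·h_top.
P_top = 102700 − ½·732·5.91² − 732·9.81·3.38 = 65600 Pa.

65.6 kPa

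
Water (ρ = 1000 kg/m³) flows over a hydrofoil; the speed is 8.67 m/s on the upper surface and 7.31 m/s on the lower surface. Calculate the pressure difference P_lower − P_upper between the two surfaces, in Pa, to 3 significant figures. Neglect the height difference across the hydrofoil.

Bernoulli (same height): P_lower − P_upper = ½ρ(v_upper² − v_lower²).
ΔP = ½·1000·(8.67² − 7.31²) = 10900 Pa.

ΔP ≈ 10900 Pa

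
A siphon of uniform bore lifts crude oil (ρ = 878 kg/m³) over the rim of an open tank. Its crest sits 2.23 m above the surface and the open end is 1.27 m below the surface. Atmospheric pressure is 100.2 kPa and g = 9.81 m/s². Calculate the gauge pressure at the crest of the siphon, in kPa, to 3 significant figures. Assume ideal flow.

P_gauge = -30.1 kPa

From the surface to the outlet (both open to atmosphere, surface at rest): v = √(2g·h_out) = √(2·9.81·1.27) = 4.99 m/s.
Continuity keeps v the same throughout the tube; from surface to crest, P_atm + 0 = P_top + ½ρv² + ρg·h_top.
P_top = 100200 − ½·878·4.99² − 878·9.81·2.23 = 70100 Pa. So P_gauge = P_top − P_atm = -30100 Pa.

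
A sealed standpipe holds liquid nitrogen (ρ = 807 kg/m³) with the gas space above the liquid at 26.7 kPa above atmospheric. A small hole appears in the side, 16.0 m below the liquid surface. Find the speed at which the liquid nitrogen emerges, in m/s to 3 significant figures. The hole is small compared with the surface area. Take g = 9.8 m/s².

v ≈ 19.5 m/s

Take point 1 at the surface (v₁ ≈ 0) and point 2 at the hole (at atmospheric pressure). Bernoulli: P₁ + ρg h = P_atm + ½ρv₂².
With P₁ − P_atm = 26700 Pa, v₂ = √(2gh + 2ΔP/ρ) = √(2·9.8·16.0 + 2·26700/807) = 19.5 m/s.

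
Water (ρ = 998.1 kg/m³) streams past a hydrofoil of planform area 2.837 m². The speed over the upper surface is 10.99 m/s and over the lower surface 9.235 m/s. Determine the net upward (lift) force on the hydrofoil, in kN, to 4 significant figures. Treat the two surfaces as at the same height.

50.25 kN

With equal heights on the two surfaces, Bernoulli gives P_lower − P_upper = ½ρ(v_upper² − v_lower²).
ΔP = ½·998.1·(10.99² − 9.235²) = 17710 Pa.
Lift = ΔP · A = 17710 × 2.837 = 50250 N.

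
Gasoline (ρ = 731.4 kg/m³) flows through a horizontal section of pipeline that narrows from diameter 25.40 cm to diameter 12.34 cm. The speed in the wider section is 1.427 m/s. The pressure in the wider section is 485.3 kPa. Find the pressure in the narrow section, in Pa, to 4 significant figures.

Continuity gives A₁v₁ = A₂v₂, so v₂ = (506.7 cm²)/(119.6 cm²) × 1.427 m/s = 6.046 m/s.
Bernoulli (h₁ = h₂): P₁ − P₂ = ½ρ(v₂² − v₁²).
P₂ = P₁ − ½ρ(v₂² − v₁²) = 485300 − ½·731.4·(6.046² − 1.427²) = 485300 − 12620 = 472700 Pa.

472700 Pa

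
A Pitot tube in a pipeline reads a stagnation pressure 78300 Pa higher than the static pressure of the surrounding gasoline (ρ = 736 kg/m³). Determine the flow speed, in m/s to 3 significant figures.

The dynamic pressure equals the rise in static pressure at the stagnation point: ΔP = ½ρv².
v = √(2ΔP/ρ) = √(2·78300/736) = 14.6 m/s.

v ≈ 14.6 m/s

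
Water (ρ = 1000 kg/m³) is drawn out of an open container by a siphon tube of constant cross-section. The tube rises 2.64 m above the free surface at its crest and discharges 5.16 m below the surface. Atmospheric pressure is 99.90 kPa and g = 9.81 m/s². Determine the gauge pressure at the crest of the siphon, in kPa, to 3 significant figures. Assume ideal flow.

P_gauge = -76.5 kPa

The outlet speed comes from Torricelli: v = √(2g·5.16) = 10.1 m/s.
The bore is uniform, so the speed at the crest is the same v. Bernoulli surface→crest: P_atm = P_top + ½ρv² + ρg·h_top.
P_top = 99900 − ½·1000·10.1² − 1000·9.81·2.64 = 23400 Pa. So P_gauge = P_top − P_atm = -76500 Pa.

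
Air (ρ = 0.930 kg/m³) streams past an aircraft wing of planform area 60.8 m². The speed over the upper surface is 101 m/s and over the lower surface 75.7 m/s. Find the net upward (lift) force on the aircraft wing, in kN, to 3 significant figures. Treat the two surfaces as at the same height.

From P + ½ρv² = const at equal height, P_low − P_up = ½ρ(v_up² − v_low²).
ΔP = ½·0.930·(101² − 75.7²) = 2080 Pa.
Lift = ΔP · A = 2080 × 60.8 = 126000 N.

F = 126 kN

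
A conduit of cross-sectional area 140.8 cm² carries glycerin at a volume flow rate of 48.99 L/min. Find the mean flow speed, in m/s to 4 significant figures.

v ≈ 0.05799 m/s

Q = 48.99 L/min = 0.0008165 m³/s.
v = Q/A = 0.0008165 / 0.01408 = 0.05799 m/s.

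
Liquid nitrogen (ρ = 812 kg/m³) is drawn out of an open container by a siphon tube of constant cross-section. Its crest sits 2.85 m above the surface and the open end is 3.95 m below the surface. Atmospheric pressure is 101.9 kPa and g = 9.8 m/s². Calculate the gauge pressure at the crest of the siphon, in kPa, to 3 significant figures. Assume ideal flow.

Bernoulli surface→outlet gives ½v² = g·h_out, so v = √(2·9.8·3.95) = 8.80 m/s.
The bore is uniform, so the speed at the crest is the same v. Bernoulli surface→crest: P_atm = P_top + ½ρv² + ρg·h_top.
P_top = 101900 − ½·812·8.80² − 812·9.8·2.85 = 47800 Pa. So P_gauge = P_top − P_atm = -54100 Pa.

P_gauge = -54.1 kPa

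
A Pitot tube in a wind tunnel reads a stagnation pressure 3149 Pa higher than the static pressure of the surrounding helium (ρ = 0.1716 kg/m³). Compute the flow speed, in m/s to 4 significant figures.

v ≈ 191.6 m/s

The dynamic pressure equals the rise in static pressure at the stagnation point: ΔP = ½ρv².
v = √(2ΔP/ρ) = √(2·3149/0.1716) = 191.6 m/s.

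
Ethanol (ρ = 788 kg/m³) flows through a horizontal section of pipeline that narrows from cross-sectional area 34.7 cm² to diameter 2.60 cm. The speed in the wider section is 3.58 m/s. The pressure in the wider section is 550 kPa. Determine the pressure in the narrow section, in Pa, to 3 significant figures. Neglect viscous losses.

Continuity gives A₁v₁ = A₂v₂, so v₂ = (34.7 cm²)/(5.31 cm²) × 3.58 m/s = 23.4 m/s.
Bernoulli (h₁ = h₂): P₁ − P₂ = ½ρ(v₂² − v₁²).
P₂ = P₁ − ½ρ(v₂² − v₁²) = 550000 − ½·788·(23.4² − 3.58²) = 550000 − 211000 = 339000 Pa.

P₂ = 339000 Pa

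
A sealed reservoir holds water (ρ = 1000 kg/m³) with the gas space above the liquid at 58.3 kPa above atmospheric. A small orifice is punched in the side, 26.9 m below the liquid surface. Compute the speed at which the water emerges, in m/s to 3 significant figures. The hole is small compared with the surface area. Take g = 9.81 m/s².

Take point 1 at the surface (v₁ ≈ 0) and point 2 at the hole (at atmospheric pressure). Bernoulli: P₁ + ρg h = P_atm + ½ρv₂².
With P₁ − P_atm = 58300 Pa, v₂ = √(2gh + 2ΔP/ρ) = √(2·9.81·26.9 + 2·58300/1000) = 25.4 m/s.

v = 25.4 m/s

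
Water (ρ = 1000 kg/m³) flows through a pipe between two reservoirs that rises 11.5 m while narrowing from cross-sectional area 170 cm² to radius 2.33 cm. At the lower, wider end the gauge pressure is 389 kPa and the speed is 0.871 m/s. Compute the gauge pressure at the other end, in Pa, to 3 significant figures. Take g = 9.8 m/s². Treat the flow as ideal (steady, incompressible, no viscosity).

Continuity gives A₁v₁ = A₂v₂, so v₂ = (170 cm²)/(17.1 cm²) × 0.871 m/s = 8.68 m/s.
Bernoulli: P₁ + ½ρv₁² + ρg h₁ = P₂ + ½ρv₂² + ρg h₂, so P₂ = P₁ + ½ρ(v₁² − v₂²) − ρg(h₂ − h₁).
P₂ = 389000 + ½·1000·(0.871² − 8.68²) − 1000·9.8·(+11.5) = 389000 + (-37300) − (113000) = 239000 Pa.

P₂ = 239000 Pa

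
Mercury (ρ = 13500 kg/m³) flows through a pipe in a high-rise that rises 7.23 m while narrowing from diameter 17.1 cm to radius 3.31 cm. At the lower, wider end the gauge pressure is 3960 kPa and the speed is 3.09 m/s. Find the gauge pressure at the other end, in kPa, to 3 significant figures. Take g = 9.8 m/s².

199 kPa

The volume flow rate is constant, so v₂ = (A₁/A₂)v₁ = (230/34.4)·3.09 = 20.6 m/s.
Bernoulli: P₁ + ½ρv₁² + ρg h₁ = P₂ + ½ρv₂² + ρg h₂, so P₂ = P₁ + ½ρ(v₁² − v₂²) − ρg(h₂ − h₁).
P₂ = 3960000 + ½·13500·(3.09² − 20.6²) − 13500·9.8·(+7.23) = 3960000 + (-2800000) − (957000) = 199000 Pa.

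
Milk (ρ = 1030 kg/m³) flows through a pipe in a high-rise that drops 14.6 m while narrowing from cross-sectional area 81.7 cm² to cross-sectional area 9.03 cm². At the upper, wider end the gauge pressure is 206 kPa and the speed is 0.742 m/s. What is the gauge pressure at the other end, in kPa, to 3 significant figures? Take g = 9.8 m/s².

Continuity gives A₁v₁ = A₂v₂, so v₂ = (81.7 cm²)/(9.03 cm²) × 0.742 m/s = 6.71 m/s.
Energy conservation along the streamline gives P₂ = P₁ − ½ρ(v₂² − v₁²) − ρg(h₂ − h₁).
P₂ = 206000 + ½·1030·(0.742² − 6.71²) − 1030·9.8·(−14.6) = 206000 + (-22900) − (-147000) = 330000 Pa.

P₂ = 330 kPa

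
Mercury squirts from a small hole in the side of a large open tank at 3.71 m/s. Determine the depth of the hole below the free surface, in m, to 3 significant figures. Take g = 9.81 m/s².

Inverting v = √(2gh) gives h = v² / 2g.
h = 3.71²/(2·9.81) = 13.8/19.62 = 0.702 m.

h ≈ 0.702 m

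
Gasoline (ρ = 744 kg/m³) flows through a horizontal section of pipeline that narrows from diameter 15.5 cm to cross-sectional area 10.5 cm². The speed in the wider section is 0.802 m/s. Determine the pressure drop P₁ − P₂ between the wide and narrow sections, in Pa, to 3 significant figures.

By continuity, v₂ = v₁·A₁/A₂ = 0.802·(189/10.5) = 14.4 m/s.
Along the horizontal streamline, P + ½ρv² is constant.
P₁ − P₂ = ½·744·(14.4² − 0.802²) = ½·744·207 = 77000 Pa.

77000 Pa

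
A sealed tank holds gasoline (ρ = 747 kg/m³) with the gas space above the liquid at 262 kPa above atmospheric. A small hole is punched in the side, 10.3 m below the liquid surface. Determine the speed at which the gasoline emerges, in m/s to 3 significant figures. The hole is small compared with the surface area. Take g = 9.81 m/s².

v = 30.1 m/s

Take point 1 at the surface (v₁ ≈ 0) and point 2 at the hole (at atmospheric pressure). Bernoulli: P₁ + ρg h = P_atm + ½ρv₂².
With P₁ − P_atm = 262000 Pa, v₂ = √(2gh + 2ΔP/ρ) = √(2·9.81·10.3 + 2·262000/747) = 30.1 m/s.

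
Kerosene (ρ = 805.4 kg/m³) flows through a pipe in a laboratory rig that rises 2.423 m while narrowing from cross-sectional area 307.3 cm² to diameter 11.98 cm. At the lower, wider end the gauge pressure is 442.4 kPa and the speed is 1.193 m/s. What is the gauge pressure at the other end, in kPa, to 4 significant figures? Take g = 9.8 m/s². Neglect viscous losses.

P₂ = 419.6 kPa

By continuity, v₂ = v₁·A₁/A₂ = 1.193·(307.3/112.7) = 3.252 m/s.
Energy conservation along the streamline gives P₂ = P₁ − ½ρ(v₂² − v₁²) − ρg(h₂ − h₁).
P₂ = 442400 + ½·805.4·(1.193² − 3.252²) − 805.4·9.8·(+2.423) = 442400 + (-3687) − (19120) = 419600 Pa.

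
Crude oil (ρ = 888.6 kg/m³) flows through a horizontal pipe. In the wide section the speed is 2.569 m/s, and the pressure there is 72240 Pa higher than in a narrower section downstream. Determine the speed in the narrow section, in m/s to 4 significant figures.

13.01 m/s

Along the level pipe P + ½ρv² is conserved, hence v₂² = v₁² + 2(P₁ − P₂)/ρ.
v₂ = √(2.569² + 2·72240/888.6) = √(6.600 + 162.6) = 13.01 m/s.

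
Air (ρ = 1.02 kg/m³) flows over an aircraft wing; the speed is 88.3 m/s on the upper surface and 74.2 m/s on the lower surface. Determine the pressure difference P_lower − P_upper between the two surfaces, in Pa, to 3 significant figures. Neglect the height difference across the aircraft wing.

ΔP = 1170 Pa

The pressure is lower where the speed is higher: ΔP = ½ρ(v_up² − v_low²).
ΔP = ½·1.02·(88.3² − 74.2²) = 1170 Pa.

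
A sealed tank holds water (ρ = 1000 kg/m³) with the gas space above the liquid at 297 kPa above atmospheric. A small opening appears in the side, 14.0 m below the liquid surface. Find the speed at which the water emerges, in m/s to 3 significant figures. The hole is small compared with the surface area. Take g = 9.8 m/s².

v ≈ 29.5 m/s

Take point 1 at the surface (v₁ ≈ 0) and point 2 at the hole (at atmospheric pressure). Bernoulli: P₁ + ρg h = P_atm + ½ρv₂².
With P₁ − P_atm = 297000 Pa, v₂ = √(2gh + 2ΔP/ρ) = √(2·9.8·14.0 + 2·297000/1000) = 29.5 m/s.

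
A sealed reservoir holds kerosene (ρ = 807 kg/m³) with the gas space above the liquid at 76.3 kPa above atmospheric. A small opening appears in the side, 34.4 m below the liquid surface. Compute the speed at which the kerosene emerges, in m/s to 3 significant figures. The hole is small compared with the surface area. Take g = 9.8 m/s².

v ≈ 29.4 m/s

Take point 1 at the surface (v₁ ≈ 0) and point 2 at the hole (at atmospheric pressure). Bernoulli: P₁ + ρg h = P_atm + ½ρv₂².
With P₁ − P_atm = 76300 Pa, v₂ = √(2gh + 2ΔP/ρ) = √(2·9.8·34.4 + 2·76300/807) = 29.4 m/s.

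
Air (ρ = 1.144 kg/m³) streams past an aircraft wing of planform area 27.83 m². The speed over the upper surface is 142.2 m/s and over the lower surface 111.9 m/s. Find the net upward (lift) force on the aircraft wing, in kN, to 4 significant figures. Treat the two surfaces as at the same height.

F = 122.6 kN

With equal heights on the two surfaces, Bernoulli gives P_lower − P_upper = ½ρ(v_upper² − v_lower²).
ΔP = ½·1.144·(142.2² − 111.9²) = 4404 Pa.
Lift = ΔP · A = 4404 × 27.83 = 122600 N.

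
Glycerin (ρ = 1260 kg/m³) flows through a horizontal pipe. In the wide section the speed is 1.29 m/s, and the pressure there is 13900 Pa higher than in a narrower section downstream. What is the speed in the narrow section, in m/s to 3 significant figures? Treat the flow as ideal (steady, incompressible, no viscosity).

v₂ ≈ 4.87 m/s

Horizontal Bernoulli: P₁ + ½ρv₁² = P₂ + ½ρv₂², so v₂² = v₁² + 2(P₁ − P₂)/ρ.
v₂ = √(1.29² + 2·13900/1260) = √(1.66 + 22.1) = 4.87 m/s.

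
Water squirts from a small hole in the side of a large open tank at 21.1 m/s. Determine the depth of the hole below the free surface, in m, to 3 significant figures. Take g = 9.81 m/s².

For a small hole in a large open tank, ½v² = gh, giving h = v²/(2g).
h = 21.1²/(2·9.81) = 445/19.62 = 22.7 m.

h ≈ 22.7 m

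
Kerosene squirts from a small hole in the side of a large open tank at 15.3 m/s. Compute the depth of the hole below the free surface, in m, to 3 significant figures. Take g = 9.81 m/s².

h ≈ 11.9 m

For a small hole in a large open tank, ½v² = gh, giving h = v²/(2g).
h = 15.3²/(2·9.81) = 234/19.62 = 11.9 m.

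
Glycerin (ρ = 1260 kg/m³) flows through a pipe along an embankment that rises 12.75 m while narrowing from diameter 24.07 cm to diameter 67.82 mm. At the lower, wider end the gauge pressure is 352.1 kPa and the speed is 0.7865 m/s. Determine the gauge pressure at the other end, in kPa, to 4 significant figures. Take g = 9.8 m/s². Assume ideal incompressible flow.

P₂ = 133.2 kPa

Continuity gives A₁v₁ = A₂v₂, so v₂ = (455.0 cm²)/(36.12 cm²) × 0.7865 m/s = 9.907 m/s.
Bernoulli: P₁ + ½ρv₁² + ρg h₁ = P₂ + ½ρv₂² + ρg h₂, so P₂ = P₁ + ½ρ(v₁² − v₂²) − ρg(h₂ − h₁).
P₂ = 352100 + ½·1260·(0.7865² − 9.907²) − 1260·9.8·(+12.75) = 352100 + (-61440) − (157400) = 133200 Pa.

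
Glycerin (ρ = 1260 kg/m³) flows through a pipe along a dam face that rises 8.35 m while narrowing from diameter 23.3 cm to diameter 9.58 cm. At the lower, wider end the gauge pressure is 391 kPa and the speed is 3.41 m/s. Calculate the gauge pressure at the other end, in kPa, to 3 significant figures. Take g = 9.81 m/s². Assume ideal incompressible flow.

The volume flow rate is constant, so v₂ = (A₁/A₂)v₁ = (426/72.1)·3.41 = 20.2 m/s.
Bernoulli: P₁ + ½ρv₁² + ρg h₁ = P₂ + ½ρv₂² + ρg h₂, so P₂ = P₁ + ½ρ(v₁² − v₂²) − ρg(h₂ − h₁).
P₂ = 391000 + ½·1260·(3.41² − 20.2²) − 1260·9.81·(+8.35) = 391000 + (-249000) − (103000) = 38800 Pa.

P₂ ≈ 38.8 kPa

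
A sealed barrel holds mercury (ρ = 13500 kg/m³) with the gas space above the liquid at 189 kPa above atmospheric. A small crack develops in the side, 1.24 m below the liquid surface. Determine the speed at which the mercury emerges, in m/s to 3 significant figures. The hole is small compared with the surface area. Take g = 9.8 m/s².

Take point 1 at the surface (v₁ ≈ 0) and point 2 at the hole (at atmospheric pressure). Bernoulli: P₁ + ρg h = P_atm + ½ρv₂².
With P₁ − P_atm = 189000 Pa, v₂ = √(2gh + 2ΔP/ρ) = √(2·9.8·1.24 + 2·189000/13500) = 7.23 m/s.

7.23 m/s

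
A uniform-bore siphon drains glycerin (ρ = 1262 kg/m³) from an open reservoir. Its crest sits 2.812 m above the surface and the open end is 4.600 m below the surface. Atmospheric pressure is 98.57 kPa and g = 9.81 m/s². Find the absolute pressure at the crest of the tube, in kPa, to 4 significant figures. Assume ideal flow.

The outlet speed comes from Torricelli: v = √(2g·4.600) = 9.500 m/s.
Continuity keeps v the same throughout the tube; from surface to crest, P_atm + 0 = P_top + ½ρv² + ρg·h_top.
P_top = 98570 − ½·1262·9.500² − 1262·9.81·2.812 = 6808 Pa.

P_top ≈ 6.808 kPa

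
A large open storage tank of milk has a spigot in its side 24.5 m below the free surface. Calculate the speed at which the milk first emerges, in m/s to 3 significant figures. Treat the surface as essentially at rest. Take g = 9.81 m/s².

With the surface at rest and both surface and jet at atmospheric pressure, Bernoulli gives ρg h = ½ρv², so v = √(2gh) = √(2·9.81·24.5) = 21.9 m/s.

v = 21.9 m/s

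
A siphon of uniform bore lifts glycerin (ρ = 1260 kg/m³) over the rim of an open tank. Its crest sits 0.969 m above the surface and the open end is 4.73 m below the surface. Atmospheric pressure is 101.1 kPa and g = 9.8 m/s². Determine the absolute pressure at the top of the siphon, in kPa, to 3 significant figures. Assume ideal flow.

From the surface to the outlet (both open to atmosphere, surface at rest): v = √(2g·h_out) = √(2·9.8·4.73) = 9.63 m/s.
The bore is uniform, so the speed at the crest is the same v. Bernoulli surface→crest: P_atm = P_top + ½ρv² + ρg·h_top.
P_top = 101100 − ½·1260·9.63² − 1260·9.8·0.969 = 30700 Pa.

30.7 kPa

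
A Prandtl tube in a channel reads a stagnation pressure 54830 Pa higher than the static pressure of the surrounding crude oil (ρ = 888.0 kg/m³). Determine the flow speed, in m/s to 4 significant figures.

11.11 m/s

The dynamic pressure equals the rise in static pressure at the stagnation point: ΔP = ½ρv².
v = √(2ΔP/ρ) = √(2·54830/888.0) = 11.11 m/s.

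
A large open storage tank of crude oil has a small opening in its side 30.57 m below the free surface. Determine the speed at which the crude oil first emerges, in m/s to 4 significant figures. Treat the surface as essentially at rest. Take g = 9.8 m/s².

v = 24.48 m/s

With the surface at rest and both surface and jet at atmospheric pressure, Bernoulli gives ρg h = ½ρv², so v = √(2gh) = √(2·9.8·30.57) = 24.48 m/s.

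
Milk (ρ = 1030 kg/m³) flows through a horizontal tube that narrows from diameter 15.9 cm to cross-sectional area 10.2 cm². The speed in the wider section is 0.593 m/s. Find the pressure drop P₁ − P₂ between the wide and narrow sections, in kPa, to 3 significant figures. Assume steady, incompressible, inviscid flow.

The volume flow rate is constant, so v₂ = (A₁/A₂)v₁ = (199/10.2)·0.593 = 11.5 m/s.
The pipe is horizontal, so Bernoulli reduces to P₁ + ½ρv₁² = P₂ + ½ρv₂².
P₁ − P₂ = ½·1030·(11.5² − 0.593²) = ½·1030·133 = 68400 Pa.

ΔP ≈ 68.4 kPa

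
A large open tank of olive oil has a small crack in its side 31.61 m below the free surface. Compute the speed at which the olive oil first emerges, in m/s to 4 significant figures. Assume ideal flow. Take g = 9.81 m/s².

v ≈ 24.90 m/s

With the surface at rest and both surface and jet at atmospheric pressure, Bernoulli gives ρg h = ½ρv², so v = √(2gh) = √(2·9.81·31.61) = 24.90 m/s.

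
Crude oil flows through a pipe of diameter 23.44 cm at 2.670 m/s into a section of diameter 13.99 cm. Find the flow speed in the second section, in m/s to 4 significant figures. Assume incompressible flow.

v₂ ≈ 7.495 m/s

Mass conservation (A₁v₁ = A₂v₂) gives v₂ = 2.670 × 431.5/153.7 = 7.495 m/s.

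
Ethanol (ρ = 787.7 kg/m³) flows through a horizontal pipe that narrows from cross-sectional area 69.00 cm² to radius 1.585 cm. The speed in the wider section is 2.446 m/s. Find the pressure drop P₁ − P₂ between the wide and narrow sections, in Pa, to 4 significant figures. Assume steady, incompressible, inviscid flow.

Continuity gives A₁v₁ = A₂v₂, so v₂ = (69.00 cm²)/(7.892 cm²) × 2.446 m/s = 21.38 m/s.
The pipe is horizontal, so Bernoulli reduces to P₁ + ½ρv₁² = P₂ + ½ρv₂².
P₁ − P₂ = ½·787.7·(21.38² − 2.446²) = ½·787.7·451.3 = 177700 Pa.

177700 Pa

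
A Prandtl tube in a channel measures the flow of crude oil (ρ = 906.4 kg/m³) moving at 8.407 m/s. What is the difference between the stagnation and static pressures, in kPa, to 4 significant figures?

Bernoulli between the free stream and the stagnation point: ½ρv² = P_stag − P_static.
ΔP = ½·906.4·8.407² = 32030 Pa.

32.03 kPa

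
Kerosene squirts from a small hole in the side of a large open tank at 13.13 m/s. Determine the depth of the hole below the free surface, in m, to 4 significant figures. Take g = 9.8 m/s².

Inverting v = √(2gh) gives h = v² / 2g.
h = 13.13²/(2·9.8) = 172.4/19.60 = 8.796 m.

h ≈ 8.796 m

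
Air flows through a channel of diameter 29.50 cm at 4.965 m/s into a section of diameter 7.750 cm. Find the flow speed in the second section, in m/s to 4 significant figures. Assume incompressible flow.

The volume flow rate is constant, so v₂ = (A₁/A₂)v₁ = (683.5/47.17)·4.965 = 71.94 m/s.

v₂ ≈ 71.94 m/s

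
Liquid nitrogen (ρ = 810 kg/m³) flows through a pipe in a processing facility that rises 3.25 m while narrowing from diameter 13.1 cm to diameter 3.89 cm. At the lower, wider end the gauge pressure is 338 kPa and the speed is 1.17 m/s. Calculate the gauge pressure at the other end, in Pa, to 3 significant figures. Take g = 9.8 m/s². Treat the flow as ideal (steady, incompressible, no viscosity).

P₂ ≈ 241000 Pa

Mass conservation (A₁v₁ = A₂v₂) gives v₂ = 1.17 × 135/11.9 = 13.3 m/s.
Applying Bernoulli between the two ends and solving for P₂: P₂ = P₁ + ½ρ(v₁² − v₂²) − ρgΔh.
P₂ = 338000 + ½·810·(1.17² − 13.3²) − 810·9.8·(+3.25) = 338000 + (-70700) − (25800) = 241000 Pa.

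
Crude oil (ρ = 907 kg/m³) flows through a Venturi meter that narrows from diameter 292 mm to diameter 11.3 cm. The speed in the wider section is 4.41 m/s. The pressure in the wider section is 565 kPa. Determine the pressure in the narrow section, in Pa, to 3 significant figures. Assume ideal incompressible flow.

By continuity, v₂ = v₁·A₁/A₂ = 4.41·(670/100) = 29.4 m/s.
With no height change, Bernoulli's equation is P₁ + ½ρv₁² = P₂ + ½ρv₂².
P₂ = P₁ − ½ρ(v₂² − v₁²) = 565000 − ½·907·(29.4² − 4.41²) = 565000 − 384000 = 181000 Pa.

P₂ ≈ 181000 Pa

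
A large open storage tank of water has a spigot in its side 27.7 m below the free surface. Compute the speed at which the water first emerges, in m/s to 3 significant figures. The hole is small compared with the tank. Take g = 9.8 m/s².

v ≈ 23.3 m/s

Torricelli's result v = √(2gh) gives v = √(2·9.8·27.7) = 23.3 m/s.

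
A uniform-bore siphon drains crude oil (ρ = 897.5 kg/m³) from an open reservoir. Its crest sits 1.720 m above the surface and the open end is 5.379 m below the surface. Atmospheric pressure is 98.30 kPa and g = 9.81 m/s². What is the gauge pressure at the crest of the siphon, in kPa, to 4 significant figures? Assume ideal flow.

The outlet speed comes from Torricelli: v = √(2g·5.379) = 10.27 m/s.
With constant cross-section the crest speed equals v; applying Bernoulli from the surface up to the crest, P_top = P_atm − ½ρv² − ρg·h_top.
P_top = 98300 − ½·897.5·10.27² − 897.5·9.81·1.720 = 35800 Pa. So P_gauge = P_top − P_atm = -62500 Pa.

P_gauge ≈ -62.50 kPa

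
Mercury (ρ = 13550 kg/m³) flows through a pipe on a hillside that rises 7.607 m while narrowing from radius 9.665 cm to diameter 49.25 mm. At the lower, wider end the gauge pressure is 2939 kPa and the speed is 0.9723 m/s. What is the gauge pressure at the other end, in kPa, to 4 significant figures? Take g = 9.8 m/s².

The volume flow rate is constant, so v₂ = (A₁/A₂)v₁ = (293.5/19.05)·0.9723 = 14.98 m/s.
Bernoulli: P₁ + ½ρv₁² + ρg h₁ = P₂ + ½ρv₂² + ρg h₂, so P₂ = P₁ + ½ρ(v₁² − v₂²) − ρg(h₂ − h₁).
P₂ = 2939000 + ½·13550·(0.9723² − 14.98²) − 13550·9.8·(+7.607) = 2939000 + (-1513000) − (1010000) = 415400 Pa.

P₂ ≈ 415.4 kPa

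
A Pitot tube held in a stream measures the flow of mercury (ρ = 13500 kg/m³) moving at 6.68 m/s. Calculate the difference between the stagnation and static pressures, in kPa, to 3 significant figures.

At the stagnation point the flow is brought to rest, so Bernoulli gives P_stag − P_static = ½ρv².
ΔP = ½·13500·6.68² = 301000 Pa.

ΔP ≈ 301 kPa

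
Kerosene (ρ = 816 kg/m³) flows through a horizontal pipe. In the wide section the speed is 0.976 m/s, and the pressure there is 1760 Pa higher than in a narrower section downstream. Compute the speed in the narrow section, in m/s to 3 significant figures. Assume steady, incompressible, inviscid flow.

With h₁ = h₂, rearranging Bernoulli gives v₂ = √(v₁² + 2ΔP/ρ).
v₂ = √(0.976² + 2·1760/816) = √(0.953 + 4.31) = 2.29 m/s.

v₂ ≈ 2.29 m/s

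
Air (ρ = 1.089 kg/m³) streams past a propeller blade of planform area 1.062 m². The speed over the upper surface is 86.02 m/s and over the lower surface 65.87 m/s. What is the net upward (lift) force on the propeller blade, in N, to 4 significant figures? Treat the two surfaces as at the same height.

The faster flow above has the lower pressure; Bernoulli (same height) gives ΔP = ½ρ(v_up² − v_low²).
ΔP = ½·1.089·(86.02² − 65.87²) = 1666 Pa.
Lift = ΔP · A = 1666 × 1.062 = 1770 N.

F = 1770 N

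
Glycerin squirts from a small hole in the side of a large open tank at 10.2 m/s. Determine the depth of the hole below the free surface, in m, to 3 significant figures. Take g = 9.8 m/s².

Inverting v = √(2gh) gives h = v² / 2g.
h = 10.2²/(2·9.8) = 104/19.60 = 5.31 m.

h ≈ 5.31 m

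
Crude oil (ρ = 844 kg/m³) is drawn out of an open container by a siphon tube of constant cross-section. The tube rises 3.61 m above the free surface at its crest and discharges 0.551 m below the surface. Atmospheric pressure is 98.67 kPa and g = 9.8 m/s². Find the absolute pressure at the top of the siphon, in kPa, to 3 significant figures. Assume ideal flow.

From the surface to the outlet (both open to atmosphere, surface at rest): v = √(2g·h_out) = √(2·9.8·0.551) = 3.29 m/s.
The bore is uniform, so the speed at the crest is the same v. Bernoulli surface→crest: P_atm = P_top + ½ρv² + ρg·h_top.
P_top = 98670 − ½·844·3.29² − 844·9.8·3.61 = 64300 Pa.

P_top = 64.3 kPa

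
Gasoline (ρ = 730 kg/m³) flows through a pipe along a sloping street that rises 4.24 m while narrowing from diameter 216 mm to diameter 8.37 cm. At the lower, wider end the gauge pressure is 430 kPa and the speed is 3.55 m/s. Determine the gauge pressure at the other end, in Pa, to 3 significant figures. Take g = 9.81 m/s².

P₂ = 200000 Pa

By continuity, v₂ = v₁·A₁/A₂ = 3.55·(366/55.0) = 23.6 m/s.
Bernoulli: P₁ + ½ρv₁² + ρg h₁ = P₂ + ½ρv₂² + ρg h₂, so P₂ = P₁ + ½ρ(v₁² − v₂²) − ρg(h₂ − h₁).
P₂ = 430000 + ½·730·(3.55² − 23.6²) − 730·9.81·(+4.24) = 430000 + (-199000) − (30400) = 200000 Pa.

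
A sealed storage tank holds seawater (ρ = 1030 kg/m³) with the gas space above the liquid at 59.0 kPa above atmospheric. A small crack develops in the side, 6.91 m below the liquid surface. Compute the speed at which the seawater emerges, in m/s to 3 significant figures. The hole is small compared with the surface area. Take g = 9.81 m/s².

Take point 1 at the surface (v₁ ≈ 0) and point 2 at the hole (at atmospheric pressure). Bernoulli: P₁ + ρg h = P_atm + ½ρv₂².
With P₁ − P_atm = 59000 Pa, v₂ = √(2gh + 2ΔP/ρ) = √(2·9.81·6.91 + 2·59000/1030) = 15.8 m/s.

v ≈ 15.8 m/s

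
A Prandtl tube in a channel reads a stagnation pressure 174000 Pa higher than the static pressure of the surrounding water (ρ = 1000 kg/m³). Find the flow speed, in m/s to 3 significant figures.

v ≈ 18.7 m/s

Bernoulli between the free stream and the stagnation point: ½ρv² = P_stag − P_static.
v = √(2ΔP/ρ) = √(2·174000/1000) = 18.7 m/s.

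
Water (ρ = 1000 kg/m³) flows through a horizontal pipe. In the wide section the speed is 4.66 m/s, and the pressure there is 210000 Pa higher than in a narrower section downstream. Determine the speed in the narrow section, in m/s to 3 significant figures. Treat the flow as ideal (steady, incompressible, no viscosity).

Along the level pipe P + ½ρv² is conserved, hence v₂² = v₁² + 2(P₁ − P₂)/ρ.
v₂ = √(4.66² + 2·210000/1000) = √(21.7 + 420) = 21.0 m/s.

v₂ = 21.0 m/s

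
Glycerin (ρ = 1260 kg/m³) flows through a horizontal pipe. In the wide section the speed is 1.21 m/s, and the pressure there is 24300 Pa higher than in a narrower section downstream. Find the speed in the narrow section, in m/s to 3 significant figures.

With h₁ = h₂, rearranging Bernoulli gives v₂ = √(v₁² + 2ΔP/ρ).
v₂ = √(1.21² + 2·24300/1260) = √(1.46 + 38.6) = 6.33 m/s.

v₂ = 6.33 m/s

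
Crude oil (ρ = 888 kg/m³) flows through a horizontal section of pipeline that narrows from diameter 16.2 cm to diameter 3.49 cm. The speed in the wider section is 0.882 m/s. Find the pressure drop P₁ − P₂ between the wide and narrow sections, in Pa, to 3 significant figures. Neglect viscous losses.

ΔP = 160000 Pa

By continuity, v₂ = v₁·A₁/A₂ = 0.882·(206/9.57) = 19.0 m/s.
With no height change, Bernoulli's equation is P₁ + ½ρv₁² = P₂ + ½ρv₂².
P₁ − P₂ = ½·888·(19.0² − 0.882²) = ½·888·360 = 160000 Pa.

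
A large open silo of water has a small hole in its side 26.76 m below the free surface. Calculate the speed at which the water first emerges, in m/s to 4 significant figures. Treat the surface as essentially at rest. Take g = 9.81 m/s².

Bernoulli from surface to hole (P equal, v_surface ≈ 0): v = √(2gh) = √(2×9.81×26.76) = 22.91 m/s.

22.91 m/s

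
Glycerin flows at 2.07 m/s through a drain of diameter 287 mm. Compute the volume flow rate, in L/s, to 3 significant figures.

Q = 134 L/s

Q = A·v = 0.0647 m² × 2.07 m/s = 0.134 m³/s.
Converting: 0.134 m³/s × 1000 = 134 L/s.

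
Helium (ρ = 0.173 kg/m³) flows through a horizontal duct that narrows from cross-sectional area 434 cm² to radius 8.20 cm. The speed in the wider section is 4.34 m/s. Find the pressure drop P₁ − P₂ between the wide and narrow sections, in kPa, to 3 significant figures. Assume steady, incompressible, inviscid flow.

ΔP = 0.00525 kPa

The volume flow rate is constant, so v₂ = (A₁/A₂)v₁ = (434/211)·4.34 = 8.92 m/s.
Along the horizontal streamline, P + ½ρv² is constant.
P₁ − P₂ = ½·0.173·(8.92² − 4.34²) = ½·0.173·60.7 = 5.25 Pa.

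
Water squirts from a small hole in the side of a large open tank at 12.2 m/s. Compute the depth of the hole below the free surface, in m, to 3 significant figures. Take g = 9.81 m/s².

Torricelli: v = √(2gh), so h = v²/(2g).
h = 12.2²/(2·9.81) = 149/19.62 = 7.59 m.

h ≈ 7.59 m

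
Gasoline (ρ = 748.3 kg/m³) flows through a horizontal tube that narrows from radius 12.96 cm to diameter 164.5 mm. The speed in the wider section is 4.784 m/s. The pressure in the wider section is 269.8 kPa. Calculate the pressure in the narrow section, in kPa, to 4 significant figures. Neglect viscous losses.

The volume flow rate is constant, so v₂ = (A₁/A₂)v₁ = (527.7/212.5)·4.784 = 11.88 m/s.
With no height change, Bernoulli's equation is P₁ + ½ρv₁² = P₂ + ½ρv₂².
P₂ = P₁ − ½ρ(v₂² − v₁²) = 269800 − ½·748.3·(11.88² − 4.784²) = 269800 − 44220 = 225600 Pa.

P₂ ≈ 225.6 kPa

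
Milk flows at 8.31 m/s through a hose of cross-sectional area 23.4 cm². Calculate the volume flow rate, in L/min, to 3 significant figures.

Q = A·v = 0.00234 m² × 8.31 m/s = 0.0194 m³/s.
Converting: 0.0194 m³/s × 60000 = 1170 L/min.

1170 L/min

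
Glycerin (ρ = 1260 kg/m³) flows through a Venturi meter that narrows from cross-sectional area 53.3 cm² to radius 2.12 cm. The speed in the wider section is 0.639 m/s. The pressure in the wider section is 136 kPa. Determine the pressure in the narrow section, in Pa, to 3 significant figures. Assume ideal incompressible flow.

The volume flow rate is constant, so v₂ = (A₁/A₂)v₁ = (53.3/14.1)·0.639 = 2.41 m/s.
Bernoulli (h₁ = h₂): P₁ − P₂ = ½ρ(v₂² − v₁²).
P₂ = P₁ − ½ρ(v₂² − v₁²) = 136000 − ½·1260·(2.41² − 0.639²) = 136000 − 3410 = 133000 Pa.

P₂ ≈ 133000 Pa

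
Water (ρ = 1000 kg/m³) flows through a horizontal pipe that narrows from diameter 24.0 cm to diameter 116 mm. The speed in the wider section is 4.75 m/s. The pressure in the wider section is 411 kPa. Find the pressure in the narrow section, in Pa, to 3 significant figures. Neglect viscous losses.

216000 Pa

By continuity, v₂ = v₁·A₁/A₂ = 4.75·(452/106) = 20.3 m/s.
The pipe is horizontal, so Bernoulli reduces to P₁ + ½ρv₁² = P₂ + ½ρv₂².
P₂ = P₁ − ½ρ(v₂² − v₁²) = 411000 − ½·1000·(20.3² − 4.75²) = 411000 − 195000 = 216000 Pa.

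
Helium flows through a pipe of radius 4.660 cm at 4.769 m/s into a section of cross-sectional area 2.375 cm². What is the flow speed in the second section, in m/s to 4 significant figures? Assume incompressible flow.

By continuity, v₂ = v₁·A₁/A₂ = 4.769·(68.22/2.375) = 137.0 m/s.

v₂ ≈ 137.0 m/s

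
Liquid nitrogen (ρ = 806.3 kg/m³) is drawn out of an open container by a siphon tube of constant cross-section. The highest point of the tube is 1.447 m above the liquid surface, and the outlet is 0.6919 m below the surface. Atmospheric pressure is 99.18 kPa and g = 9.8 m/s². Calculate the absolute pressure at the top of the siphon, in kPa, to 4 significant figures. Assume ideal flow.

P_top = 82.28 kPa

Bernoulli surface→outlet gives ½v² = g·h_out, so v = √(2·9.8·0.6919) = 3.683 m/s.
With constant cross-section the crest speed equals v; applying Bernoulli from the surface up to the crest, P_top = P_atm − ½ρv² − ρg·h_top.
P_top = 99180 − ½·806.3·3.683² − 806.3·9.8·1.447 = 82280 Pa.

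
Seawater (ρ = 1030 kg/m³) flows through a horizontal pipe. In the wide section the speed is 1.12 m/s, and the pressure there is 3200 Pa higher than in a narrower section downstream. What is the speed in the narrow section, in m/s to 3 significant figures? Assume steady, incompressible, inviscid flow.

Along the level pipe P + ½ρv² is conserved, hence v₂² = v₁² + 2(P₁ − P₂)/ρ.
v₂ = √(1.12² + 2·3200/1030) = √(1.25 + 6.21) = 2.73 m/s.

v₂ ≈ 2.73 m/s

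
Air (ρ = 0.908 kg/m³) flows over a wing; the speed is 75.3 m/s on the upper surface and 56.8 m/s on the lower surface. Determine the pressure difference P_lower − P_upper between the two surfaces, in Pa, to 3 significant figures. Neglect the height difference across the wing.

The pressure is lower where the speed is higher: ΔP = ½ρ(v_up² − v_low²).
ΔP = ½·0.908·(75.3² − 56.8²) = 1110 Pa.

ΔP ≈ 1110 Pa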